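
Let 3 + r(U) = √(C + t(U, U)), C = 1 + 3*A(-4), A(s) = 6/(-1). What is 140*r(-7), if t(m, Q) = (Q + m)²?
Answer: -420 + 140*√179 ≈ 1453.1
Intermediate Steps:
A(s) = -6 (A(s) = 6*(-1) = -6)
C = -17 (C = 1 + 3*(-6) = 1 - 18 = -17)
r(U) = -3 + √(-17 + 4*U²) (r(U) = -3 + √(-17 + (U + U)²) = -3 + √(-17 + (2*U)²) = -3 + √(-17 + 4*U²))
140*r(-7) = 140*(-3 + √(-17 + 4*(-7)²)) = 140*(-3 + √(-17 + 4*49)) = 140*(-3 + √(-17 + 196)) = 140*(-3 + √179) = -420 + 140*√179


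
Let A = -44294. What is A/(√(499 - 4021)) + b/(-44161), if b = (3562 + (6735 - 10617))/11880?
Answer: 8/13115817 + 22147*I*√3522/1761 ≈ 6.0995e-7 + 746.36*I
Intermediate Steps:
b = -8/297 (b = (3562 - 3882)*(1/11880) = -320*1/11880 = -8/297 ≈ -0.026936)
A/(√(499 - 4021)) + b/(-44161) = -44294/√(499 - 4021) - 8/297/(-44161) = -44294*(-I*√3522/3522) - 8/297*(-1/44161) = -44294*(-I*√3522/3522) + 8/13115817 = -(-22147)*I*√3522/1761 + 8/13115817 = 22147*I*√3522/1761 + 8/13115817 = 8/13115817 + 22147*I*√3522/1761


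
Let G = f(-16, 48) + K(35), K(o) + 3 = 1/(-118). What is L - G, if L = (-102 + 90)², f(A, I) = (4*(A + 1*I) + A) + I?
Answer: -1533/118 ≈ -12.992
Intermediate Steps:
K(o) = -355/118 (K(o) = -3 + 1/(-118) = -3 - 1/118 = -355/118)
f(A, I) = 5*A + 5*I (f(A, I) = (4*(A + I) + A) + I = ((4*A + 4*I) + A) + I = (4*I + 5*A) + I = 5*A + 5*I)
L = 144 (L = (-12)² = 144)
G = 18525/118 (G = (5*(-16) + 5*48) - 355/118 = (-80 + 240) - 355/118 = 160 - 355/118 = 18525/118 ≈ 156.99)
L - G = 144 - 1*18525/118 = 144 - 18525/118 = -1533/118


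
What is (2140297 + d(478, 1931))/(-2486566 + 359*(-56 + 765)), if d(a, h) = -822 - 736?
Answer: -2138739/2232035 ≈ -0.95820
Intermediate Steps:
d(a, h) = -1558
(2140297 + d(478, 1931))/(-2486566 + 359*(-56 + 765)) = (2140297 - 1558)/(-2486566 + 359*(-56 + 765)) = 2138739/(-2486566 + 359*709) = 2138739/(-2486566 + 254531) = 2138739/(-2232035) = 2138739*(-1/2232035) = -2138739/2232035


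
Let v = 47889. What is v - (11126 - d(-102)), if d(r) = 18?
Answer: 36781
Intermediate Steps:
v - (11126 - d(-102)) = 47889 - (11126 - 1*18) = 47889 - (11126 - 18) = 47889 - 1*11108 = 47889 - 11108 = 36781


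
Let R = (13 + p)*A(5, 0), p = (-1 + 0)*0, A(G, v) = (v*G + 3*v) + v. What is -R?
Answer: 0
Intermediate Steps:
A(G, v) = 4*v + G*v (A(G, v) = (G*v + 3*v) + v = (3*v + G*v) + v = 4*v + G*v)
p = 0 (p = -1*0 = 0)
R = 0 (R = (13 + 0)*(0*(4 + 5)) = 13*(0*9) = 13*0 = 0)
-R = -1*0 = 0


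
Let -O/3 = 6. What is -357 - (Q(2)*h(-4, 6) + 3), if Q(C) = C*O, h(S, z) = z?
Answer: -144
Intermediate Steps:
O = -18 (O = -3*6 = -18)
Q(C) = -18*C (Q(C) = C*(-18) = -18*C)
-357 - (Q(2)*h(-4, 6) + 3) = -357 - (-18*2*6 + 3) = -357 - (-36*6 + 3) = -357 - (-216 + 3) = -357 - 1*(-213) = -357 + 213 = -144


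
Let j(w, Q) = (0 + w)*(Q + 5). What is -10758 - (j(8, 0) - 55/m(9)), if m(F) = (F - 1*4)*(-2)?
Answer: -21607/2 ≈ -10804.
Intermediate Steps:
m(F) = 8 - 2*F (m(F) = (F - 4)*(-2) = (-4 + F)*(-2) = 8 - 2*F)
j(w, Q) = w*(5 + Q)
-10758 - (j(8, 0) - 55/m(9)) = -10758 - (8*(5 + 0) - 55/(8 - 2*9)) = -10758 - (8*5 - 55/(8 - 18)) = -10758 - (40 - 55/(-10)) = -10758 - (40 - ⅒*(-55)) = -10758 - (40 + 11/2) = -10758 - 1*91/2 = -10758 - 91/2 = -21607/2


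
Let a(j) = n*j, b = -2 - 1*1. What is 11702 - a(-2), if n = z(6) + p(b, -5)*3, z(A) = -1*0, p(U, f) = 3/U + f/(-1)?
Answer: 11726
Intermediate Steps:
b = -3 (b = -2 - 1 = -3)
p(U, f) = -f + 3/U (p(U, f) = 3/U + f*(-1) = 3/U - f = -f + 3/U)
z(A) = 0
n = 12 (n = 0 + (-1*(-5) + 3/(-3))*3 = 0 + (5 + 3*(-⅓))*3 = 0 + (5 - 1)*3 = 0 + 4*3 = 0 + 12 = 12)
a(j) = 12*j
11702 - a(-2) = 11702 - 12*(-2) = 11702 - 1*(-24) = 11702 + 24 = 11726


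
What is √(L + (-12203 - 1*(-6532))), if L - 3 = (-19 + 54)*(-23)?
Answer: I*√6473 ≈ 80.455*I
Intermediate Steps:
L = -802 (L = 3 + (-19 + 54)*(-23) = 3 + 35*(-23) = 3 - 805 = -802)
√(L + (-12203 - 1*(-6532))) = √(-802 + (-12203 - 1*(-6532))) = √(-802 + (-12203 + 6532)) = √(-802 - 5671) = √(-6473) = I*√6473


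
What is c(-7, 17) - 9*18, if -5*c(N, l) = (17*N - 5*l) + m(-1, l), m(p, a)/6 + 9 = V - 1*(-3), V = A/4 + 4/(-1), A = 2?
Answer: -549/5 ≈ -109.80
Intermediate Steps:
V = -7/2 (V = 2/4 + 4/(-1) = 2*(¼) + 4*(-1) = ½ - 4 = -7/2 ≈ -3.5000)
m(p, a) = -57 (m(p, a) = -54 + 6*(-7/2 - 1*(-3)) = -54 + 6*(-7/2 + 3) = -54 + 6*(-½) = -54 - 3 = -57)
c(N, l) = 57/5 + l - 17*N/5 (c(N, l) = -((17*N - 5*l) - 57)/5 = -((-5*l + 17*N) - 57)/5 = -(-57 - 5*l + 17*N)/5 = 57/5 + l - 17*N/5)
c(-7, 17) - 9*18 = (57/5 + 17 - 17/5*(-7)) - 9*18 = (57/5 + 17 + 119/5) - 1*162 = 261/5 - 162 = -549/5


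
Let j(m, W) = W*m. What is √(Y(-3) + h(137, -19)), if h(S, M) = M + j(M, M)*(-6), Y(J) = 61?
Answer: 6*I*√59 ≈ 46.087*I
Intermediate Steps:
h(S, M) = M - 6*M² (h(S, M) = M + (M*M)*(-6) = M + M²*(-6) = M - 6*M²)
√(Y(-3) + h(137, -19)) = √(61 - 19*(1 - 6*(-19))) = √(61 - 19*(1 + 114)) = √(61 - 19*115) = √(61 - 2185) = √(-2124) = 6*I*√59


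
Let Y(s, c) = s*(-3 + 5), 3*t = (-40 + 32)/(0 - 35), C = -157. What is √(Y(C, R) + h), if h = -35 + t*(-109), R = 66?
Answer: I*√3939285/105 ≈ 18.902*I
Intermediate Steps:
t = 8/105 (t = ((-40 + 32)/(0 - 35))/3 = (-8/(-35))/3 = (-8*(-1/35))/3 = (⅓)*(8/35) = 8/105 ≈ 0.076190)
Y(s, c) = 2*s (Y(s, c) = s*2 = 2*s)
h = -4547/105 (h = -35 + (8/105)*(-109) = -35 - 872/105 = -4547/105 ≈ -43.305)
√(Y(C, R) + h) = √(2*(-157) - 4547/105) = √(-314 - 4547/105) = √(-37517/105) = I*√3939285/105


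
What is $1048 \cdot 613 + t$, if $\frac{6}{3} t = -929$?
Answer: $\frac{1283919}{2} \approx 6.4196 \cdot 10^{5}$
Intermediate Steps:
$t = - \frac{929}{2}$ ($t = \frac{1}{2} \left(-929\right) = - \frac{929}{2} \approx -464.5$)
$1048 \cdot 613 + t = 1048 \cdot 613 - \frac{929}{2} = 642424 - \frac{929}{2} = \frac{1283919}{2}$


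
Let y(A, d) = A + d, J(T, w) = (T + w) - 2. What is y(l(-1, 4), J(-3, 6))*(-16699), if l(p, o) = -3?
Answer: 33398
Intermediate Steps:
J(T, w) = -2 + T + w
y(l(-1, 4), J(-3, 6))*(-16699) = (-3 + (-2 - 3 + 6))*(-16699) = (-3 + 1)*(-16699) = -2*(-16699) = 33398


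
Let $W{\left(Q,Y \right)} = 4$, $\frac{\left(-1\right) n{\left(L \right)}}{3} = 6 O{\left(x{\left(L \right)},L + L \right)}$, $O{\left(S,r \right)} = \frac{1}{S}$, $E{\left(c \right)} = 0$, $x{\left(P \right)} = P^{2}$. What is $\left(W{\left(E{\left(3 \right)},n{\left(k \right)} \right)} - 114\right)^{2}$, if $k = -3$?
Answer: $12100$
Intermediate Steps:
$n{\left(L \right)} = - \frac{18}{L^{2}}$ ($n{\left(L \right)} = - 3 \frac{6}{L^{2}} = - \frac{18}{L^{2}}$)
$\left(W{\left(E{\left(3 \right)},n{\left(k \right)} \right)} - 114\right)^{2} = \left(4 - 114\right)^{2} = \left(-110\right)^{2} = 12100$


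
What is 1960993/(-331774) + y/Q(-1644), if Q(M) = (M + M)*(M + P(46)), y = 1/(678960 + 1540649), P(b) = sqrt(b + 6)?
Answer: -11763804301308036221/1990279622753486344 + sqrt(13)/9862194445034064 ≈ -5.9106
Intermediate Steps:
P(b) = sqrt(6 + b)
y = 1/2219609 ≈ 4.5053e-7
Q(M) = 2*M*(M + 2*sqrt(13)) (Q(M) = (M + M)*(M + sqrt(6 + 46)) = (2*M)*(M + sqrt(52)) = (2*M)*(M + 2*sqrt(13)) = 2*M*(M + 2*sqrt(13)))
1960993/(-331774) + y/Q(-1644) = 1960993/(-331774) + 1/(2219609*((2*(-1644)*(-1644 + 2*sqrt(13))))) = 1960993*(-1/331774) + 1/(2219609*(5405472 - 6576*sqrt(13))) = -1960993/331774 + 1/(2219609*(5405472 - 6576*sqrt(13)))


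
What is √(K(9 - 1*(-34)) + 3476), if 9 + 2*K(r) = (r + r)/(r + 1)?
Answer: √1680679/22 ≈ 58.928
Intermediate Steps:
K(r) = -9/2 + r/(1 + r) (K(r) = -9/2 + ((r + r)/(r + 1))/2 = -9/2 + ((2*r)/(1 + r))/2 = -9/2 + (2*r/(1 + r))/2 = -9/2 + r/(1 + r))
√(K(9 - 1*(-34)) + 3476) = √((-9 - 7*(9 - 1*(-34)))/(2*(1 + (9 - 1*(-34)))) + 3476) = √((-9 - 7*(9 + 34))/(2*(1 + (9 + 34))) + 3476) = √((-9 - 7*43)/(2*(1 + 43)) + 3476) = √((½)*(-9 - 301)/44 + 3476) = √((½)*(1/44)*(-310) + 3476) = √(-155/44 + 3476) = √(152789/44) = √1680679/22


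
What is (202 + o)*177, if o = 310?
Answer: 90624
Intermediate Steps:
(202 + o)*177 = (202 + 310)*177 = 512*177 = 90624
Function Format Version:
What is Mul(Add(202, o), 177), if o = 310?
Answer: 90624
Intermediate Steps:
Mul(Add(202, o), 177) = Mul(Add(202, 310), 177) = Mul(512, 177) = 90624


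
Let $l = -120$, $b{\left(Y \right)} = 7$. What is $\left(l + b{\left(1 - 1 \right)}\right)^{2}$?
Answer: $12769$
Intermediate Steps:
$\left(l + b{\left(1 - 1 \right)}\right)^{2} = \left(-120 + 7\right)^{2} = \left(-113\right)^{2} = 12769$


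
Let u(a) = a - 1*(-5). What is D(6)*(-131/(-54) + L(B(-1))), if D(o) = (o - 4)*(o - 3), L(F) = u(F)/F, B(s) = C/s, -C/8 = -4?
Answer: 2825/144 ≈ 19.618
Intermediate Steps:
u(a) = 5 + a (u(a) = a + 5 = 5 + a)
C = 32 (C = -8*(-4) = 32)
B(s) = 32/s
L(F) = (5 + F)/F
D(o) = (-4 + o)*(-3 + o)
D(6)*(-131/(-54) + L(B(-1))) = (12 + 6² - 7*6)*(-131/(-54) + (5 + 32/(-1))/((32/(-1)))) = (12 + 36 - 42)*(-131*(-1/54) + (5 + 32*(-1))/((32*(-1)))) = 6*(131/54 + (5 - 32)/(-32)) = 6*(131/54 - 1/32*(-27)) = 6*(131/54 + 27/32) = 6*(2825/864) = 2825/144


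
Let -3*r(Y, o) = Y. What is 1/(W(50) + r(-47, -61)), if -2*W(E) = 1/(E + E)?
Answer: 600/9397 ≈ 0.063850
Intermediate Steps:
W(E) = -1/(4*E) (W(E) = -1/(2*(E + E)) = -1/(2*E)/2 = -1/(4*E))
r(Y, o) = -Y/3
1/(W(50) + r(-47, -61)) = 1/(-1/4/50 - 1/3*(-47)) = 1/(-1/4*1/50 + 47/3) = 1/(-1/200 + 47/3) = 1/(9397/600) = 600/9397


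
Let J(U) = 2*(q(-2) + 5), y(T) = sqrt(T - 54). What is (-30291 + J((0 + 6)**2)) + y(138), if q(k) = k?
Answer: -30285 + 2*sqrt(21) ≈ -30276.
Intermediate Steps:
y(T) = sqrt(-54 + T)
J(U) = 6 (J(U) = 2*(-2 + 5) = 2*3 = 6)
(-30291 + J((0 + 6)**2)) + y(138) = (-30291 + 6) + sqrt(-54 + 138) = -30285 + sqrt(84) = -30285 + 2*sqrt(21)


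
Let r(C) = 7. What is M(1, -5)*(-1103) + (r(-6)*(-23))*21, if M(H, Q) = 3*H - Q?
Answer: -12205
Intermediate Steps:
M(H, Q) = -Q + 3*H
M(1, -5)*(-1103) + (r(-6)*(-23))*21 = (-1*(-5) + 3*1)*(-1103) + (7*(-23))*21 = (5 + 3)*(-1103) - 161*21 = 8*(-1103) - 3381 = -8824 - 3381 = -12205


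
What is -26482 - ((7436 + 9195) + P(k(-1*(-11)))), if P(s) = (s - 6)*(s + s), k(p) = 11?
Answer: -43223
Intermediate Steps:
P(s) = 2*s*(-6 + s) (P(s) = (-6 + s)*(2*s) = 2*s*(-6 + s))
-26482 - ((7436 + 9195) + P(k(-1*(-11)))) = -26482 - ((7436 + 9195) + 2*11*(-6 + 11)) = -26482 - (16631 + 2*11*5) = -26482 - (16631 + 110) = -26482 - 1*16741 = -26482 - 16741 = -43223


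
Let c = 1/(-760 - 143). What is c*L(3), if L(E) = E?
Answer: -1/301 ≈ -0.0033223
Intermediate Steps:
c = -1/903 (c = 1/(-903) = -1/903 ≈ -0.0011074)
c*L(3) = -1/903*3 = -1/301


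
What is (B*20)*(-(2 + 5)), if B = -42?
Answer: 5880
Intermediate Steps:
(B*20)*(-(2 + 5)) = (-42*20)*(-(2 + 5)) = -(-840)*7 = -840*(-7) = 5880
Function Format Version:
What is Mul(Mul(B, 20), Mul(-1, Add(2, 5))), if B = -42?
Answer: 5880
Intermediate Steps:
Mul(Mul(B, 20), Mul(-1, Add(2, 5))) = Mul(Mul(-42, 20), Mul(-1, Add(2, 5))) = Mul(-840, Mul(-1, 7)) = Mul(-840, -7) = 5880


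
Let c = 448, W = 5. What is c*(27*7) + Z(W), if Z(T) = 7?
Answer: 84679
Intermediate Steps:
c*(27*7) + Z(W) = 448*(27*7) + 7 = 448*189 + 7 = 84672 + 7 = 84679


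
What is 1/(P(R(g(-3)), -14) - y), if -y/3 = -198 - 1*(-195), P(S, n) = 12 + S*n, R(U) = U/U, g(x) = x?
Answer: -1/11 ≈ -0.090909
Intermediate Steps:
R(U) = 1
y = 9 (y = -3*(-198 - 1*(-195)) = -3*(-198 + 195) = -3*(-3) = 9)
1/(P(R(g(-3)), -14) - y) = 1/((12 + 1*(-14)) - 1*9) = 1/((12 - 14) - 9) = 1/(-2 - 9) = 1/(-11) = -1/11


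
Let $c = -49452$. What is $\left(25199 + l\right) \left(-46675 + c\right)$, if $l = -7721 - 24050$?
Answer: $631746644$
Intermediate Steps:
$l = -31771$
$\left(25199 + l\right) \left(-46675 + c\right) = \left(25199 - 31771\right) \left(-46675 - 49452\right) = \left(-6572\right) \left(-96127\right) = 631746644$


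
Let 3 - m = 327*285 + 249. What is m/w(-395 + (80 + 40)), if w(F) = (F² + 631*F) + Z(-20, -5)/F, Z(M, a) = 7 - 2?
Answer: 5139255/5384501 ≈ 0.95445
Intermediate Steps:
Z(M, a) = 5
m = -93441 (m = 3 - (327*285 + 249) = 3 - (93195 + 249) = 3 - 1*93444 = 3 - 93444 = -93441)
w(F) = F² + 5/F + 631*F (w(F) = (F² + 631*F) + 5/F = F² + 5/F + 631*F)
m/w(-395 + (80 + 40)) = -93441*(-395 + (80 + 40))/(5 + (-395 + (80 + 40))²*(631 + (-395 + (80 + 40)))) = -93441*(-395 + 120)/(5 + (-395 + 120)²*(631 + (-395 + 120))) = -93441*(-275/(5 + (-275)²*(631 - 275))) = -93441*(-275/(5 + 75625*356)) = -93441*(-275/(5 + 26922500)) = -93441/((-1/275*26922505)) = -93441/(-5384501/55) = -93441*(-55/5384501) = 5139255/5384501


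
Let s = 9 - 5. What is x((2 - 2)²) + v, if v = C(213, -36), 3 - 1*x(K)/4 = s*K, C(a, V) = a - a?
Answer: 12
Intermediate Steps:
C(a, V) = 0
s = 4
x(K) = 12 - 16*K
v = 0
x((2 - 2)²) + v = (12 - 16*(2 - 2)²) + 0 = (12 - 16*0²) + 0 = (12 - 16*0) + 0 = (12 + 0) + 0 = 12 + 0 = 12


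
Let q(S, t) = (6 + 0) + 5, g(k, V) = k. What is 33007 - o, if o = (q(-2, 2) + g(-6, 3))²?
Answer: 32982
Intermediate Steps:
q(S, t) = 11 (q(S, t) = 6 + 5 = 11)
o = 25 (o = (11 - 6)² = 5² = 25)
33007 - o = 33007 - 1*25 = 33007 - 25 = 32982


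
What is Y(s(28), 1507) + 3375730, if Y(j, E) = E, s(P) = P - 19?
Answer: 3377237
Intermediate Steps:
s(P) = -19 + P
Y(s(28), 1507) + 3375730 = 1507 + 3375730 = 3377237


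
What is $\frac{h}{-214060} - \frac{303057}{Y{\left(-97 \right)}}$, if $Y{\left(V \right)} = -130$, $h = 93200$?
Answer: $\frac{3243013271}{1391390} \approx 2330.8$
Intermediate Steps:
$\frac{h}{-214060} - \frac{303057}{Y{\left(-97 \right)}} = \frac{93200}{-214060} - \frac{303057}{-130} = 93200 \left(- \frac{1}{214060}\right) - - \frac{303057}{130} = - \frac{4660}{10703} + \frac{303057}{130} = \frac{3243013271}{1391390}$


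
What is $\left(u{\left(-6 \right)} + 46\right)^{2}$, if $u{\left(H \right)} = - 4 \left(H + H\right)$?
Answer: $8836$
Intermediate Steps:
$u{\left(H \right)} = - 8 H$ ($u{\left(H \right)} = - 4 \cdot 2 H = - 8 H$)
$\left(u{\left(-6 \right)} + 46\right)^{2} = \left(\left(-8\right) \left(-6\right) + 46\right)^{2} = \left(48 + 46\right)^{2} = 94^{2} = 8836$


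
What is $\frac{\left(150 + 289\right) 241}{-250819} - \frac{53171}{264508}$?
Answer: $- \frac{41320978941}{66343632052} \approx -0.62283$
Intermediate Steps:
$\frac{\left(150 + 289\right) 241}{-250819} - \frac{53171}{264508} = 439 \cdot 241 \left(- \frac{1}{250819}\right) - \frac{53171}{264508} = 105799 \left(- \frac{1}{250819}\right) - \frac{53171}{264508} = - \frac{105799}{250819} - \frac{53171}{264508} = - \frac{41320978941}{66343632052}$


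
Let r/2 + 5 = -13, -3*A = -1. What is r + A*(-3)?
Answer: -37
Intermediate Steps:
A = 1/3 (A = -1/3*(-1) = 1/3 ≈ 0.33333)
r = -36 (r = -10 + 2*(-13) = -10 - 26 = -36)
r + A*(-3) = -36 + (1/3)*(-3) = -36 - 1 = -37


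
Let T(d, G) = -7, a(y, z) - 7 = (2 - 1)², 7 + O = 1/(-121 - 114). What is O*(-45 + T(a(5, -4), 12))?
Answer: 85592/235 ≈ 364.22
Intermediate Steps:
O = -1646/235 (O = -7 + 1/(-121 - 114) = -7 + 1/(-235) = -7 - 1/235 = -1646/235 ≈ -7.0043)
a(y, z) = 8 (a(y, z) = 7 + (2 - 1)² = 7 + 1² = 7 + 1 = 8)
O*(-45 + T(a(5, -4), 12)) = -1646*(-45 - 7)/235 = -1646/235*(-52) = 85592/235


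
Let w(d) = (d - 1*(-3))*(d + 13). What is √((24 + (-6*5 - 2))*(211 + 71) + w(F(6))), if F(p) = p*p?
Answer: I*√345 ≈ 18.574*I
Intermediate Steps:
F(p) = p²
w(d) = (3 + d)*(13 + d) (w(d) = (d + 3)*(13 + d) = (3 + d)*(13 + d))
√((24 + (-6*5 - 2))*(211 + 71) + w(F(6))) = √((24 + (-6*5 - 2))*(211 + 71) + (39 + (6²)² + 16*6²)) = √((24 + (-30 - 2))*282 + (39 + 36² + 16*36)) = √((24 - 32)*282 + (39 + 1296 + 576)) = √(-8*282 + 1911) = √(-2256 + 1911) = √(-345) = I*√345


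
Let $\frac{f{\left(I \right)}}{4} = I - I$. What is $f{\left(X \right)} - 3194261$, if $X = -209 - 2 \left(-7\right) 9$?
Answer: $-3194261$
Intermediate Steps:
$X = -83$ ($X = -209 - \left(-14\right) 9 = -209 - -126 = -209 + 126 = -83$)
$f{\left(I \right)} = 0$ ($f{\left(I \right)} = 4 \left(I - I\right) = 4 \cdot 0 = 0$)
$f{\left(X \right)} - 3194261 = 0 - 3194261 = -3194261$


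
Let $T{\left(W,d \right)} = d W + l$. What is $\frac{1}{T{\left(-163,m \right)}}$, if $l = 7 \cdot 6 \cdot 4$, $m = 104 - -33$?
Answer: $- \frac{1}{22163} \approx -4.512 \cdot 10^{-5}$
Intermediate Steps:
$m = 137$ ($m = 104 + 33 = 137$)
$l = 168$ ($l = 42 \cdot 4 = 168$)
$T{\left(W,d \right)} = 168 + W d$ ($T{\left(W,d \right)} = d W + 168 = W d + 168 = 168 + W d$)
$\frac{1}{T{\left(-163,m \right)}} = \frac{1}{168 - 22331} = \frac{1}{-22163} = - \frac{1}{22163}$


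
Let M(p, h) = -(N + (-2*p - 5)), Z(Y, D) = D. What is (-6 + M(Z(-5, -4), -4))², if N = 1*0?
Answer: 81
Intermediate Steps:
N = 0
M(p, h) = 5 + 2*p (M(p, h) = -(0 + (-2*p - 5)) = -(0 + (-5 - 2*p)) = -(-5 - 2*p) = 5 + 2*p)
(-6 + M(Z(-5, -4), -4))² = (-6 + (5 + 2*(-4)))² = (-6 + (5 - 8))² = (-6 - 3)² = (-9)² = 81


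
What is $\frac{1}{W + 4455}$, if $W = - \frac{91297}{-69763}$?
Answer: $\frac{69763}{310885462} \approx 0.0002244$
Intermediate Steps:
$W = \frac{91297}{69763}$ ($W = \left(-91297\right) \left(- \frac{1}{69763}\right) = \frac{91297}{69763} \approx 1.3087$)
$\frac{1}{W + 4455} = \frac{1}{\frac{91297}{69763} + 4455} = \frac{1}{\frac{310885462}{69763}} = \frac{69763}{310885462}$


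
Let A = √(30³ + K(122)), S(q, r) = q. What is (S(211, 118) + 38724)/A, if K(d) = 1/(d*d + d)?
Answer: 38935*√6079860987006/405162001 ≈ 236.95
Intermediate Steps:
K(d) = 1/(d + d²) (K(d) = 1/(d² + d) = 1/(d + d²))
A = √6079860987006/15006 (A = √(30³ + 1/(122*(1 + 122))) = √(27000 + (1/122)/123) = √(27000 + (1/122)*(1/123)) = √(27000 + 1/15006) = √(405162001/15006) = √6079860987006/15006 ≈ 164.32)
(S(211, 118) + 38724)/A = (211 + 38724)/((√6079860987006/15006)) = 38935*(√6079860987006/405162001) = 38935*√6079860987006/405162001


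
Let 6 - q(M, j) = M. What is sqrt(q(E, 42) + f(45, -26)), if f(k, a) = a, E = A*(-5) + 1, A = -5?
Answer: I*sqrt(46) ≈ 6.7823*I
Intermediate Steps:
E = 26 (E = -5*(-5) + 1 = 25 + 1 = 26)
q(M, j) = 6 - M
sqrt(q(E, 42) + f(45, -26)) = sqrt((6 - 1*26) - 26) = sqrt((6 - 26) - 26) = sqrt(-20 - 26) = sqrt(-46) = I*sqrt(46)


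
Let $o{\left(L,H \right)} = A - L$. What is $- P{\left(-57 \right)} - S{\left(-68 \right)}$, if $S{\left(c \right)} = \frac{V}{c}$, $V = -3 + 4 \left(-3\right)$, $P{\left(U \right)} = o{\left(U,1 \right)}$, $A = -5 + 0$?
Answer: $- \frac{3551}{68} \approx -52.221$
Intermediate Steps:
$A = -5$
$o{\left(L,H \right)} = -5 - L$
$P{\left(U \right)} = -5 - U$
$V = -15$ ($V = -3 - 12 = -15$)
$S{\left(c \right)} = - \frac{15}{c}$
$- P{\left(-57 \right)} - S{\left(-68 \right)} = - (-5 - -57) - - \frac{15}{-68} = - (-5 + 57) - \left(-15\right) \left(- \frac{1}{68}\right) = \left(-1\right) 52 - \frac{15}{68} = -52 - \frac{15}{68} = - \frac{3551}{68}$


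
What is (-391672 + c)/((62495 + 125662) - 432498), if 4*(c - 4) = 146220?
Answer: 2321/1597 ≈ 1.4534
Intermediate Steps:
c = 36559 (c = 4 + (¼)*146220 = 4 + 36555 = 36559)
(-391672 + c)/((62495 + 125662) - 432498) = (-391672 + 36559)/((62495 + 125662) - 432498) = -355113/(188157 - 432498) = -355113/(-244341) = -355113*(-1/244341) = 2321/1597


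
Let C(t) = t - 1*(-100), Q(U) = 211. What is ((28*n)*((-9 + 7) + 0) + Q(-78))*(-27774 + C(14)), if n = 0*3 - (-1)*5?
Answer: 1908540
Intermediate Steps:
C(t) = 100 + t (C(t) = t + 100 = 100 + t)
n = 5 (n = 0 - 1*(-5) = 0 + 5 = 5)
((28*n)*((-9 + 7) + 0) + Q(-78))*(-27774 + C(14)) = ((28*5)*((-9 + 7) + 0) + 211)*(-27774 + (100 + 14)) = (140*(-2 + 0) + 211)*(-27774 + 114) = (140*(-2) + 211)*(-27660) = (-280 + 211)*(-27660) = -69*(-27660) = 1908540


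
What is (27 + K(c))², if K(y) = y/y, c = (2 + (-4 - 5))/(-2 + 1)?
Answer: 784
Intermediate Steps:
c = 7 (c = (2 - 9)/(-1) = -7*(-1) = 7)
K(y) = 1
(27 + K(c))² = (27 + 1)² = 28² = 784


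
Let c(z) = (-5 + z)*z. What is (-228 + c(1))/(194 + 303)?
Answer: -232/497 ≈ -0.46680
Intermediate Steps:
c(z) = z*(-5 + z)
(-228 + c(1))/(194 + 303) = (-228 + 1*(-5 + 1))/(194 + 303) = (-228 + 1*(-4))/497 = (-228 - 4)*(1/497) = -232*1/497 = -232/497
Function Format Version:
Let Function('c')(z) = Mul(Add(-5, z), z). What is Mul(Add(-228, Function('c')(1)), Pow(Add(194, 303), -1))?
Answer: Rational(-232, 497) ≈ -0.46680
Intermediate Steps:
Function('c')(z) = Mul(z, Add(-5, z))
Mul(Add(-228, Function('c')(1)), Pow(Add(194, 303), -1)) = Mul(Add(-228, Mul(1, Add(-5, 1))), Pow(Add(194, 303), -1)) = Mul(Add(-228, Mul(1, -4)), Pow(497, -1)) = Mul(Add(-228, -4), Rational(1, 497)) = Mul(-232, Rational(1, 497)) = Rational(-232, 497)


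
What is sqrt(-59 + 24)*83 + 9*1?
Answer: 9 + 83*I*sqrt(35) ≈ 9.0 + 491.03*I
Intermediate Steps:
sqrt(-59 + 24)*83 + 9*1 = sqrt(-35)*83 + 9 = (I*sqrt(35))*83 + 9 = 83*I*sqrt(35) + 9 = 9 + 83*I*sqrt(35)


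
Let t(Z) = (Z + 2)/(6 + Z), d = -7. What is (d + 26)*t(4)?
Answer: 57/5 ≈ 11.400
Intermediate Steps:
t(Z) = (2 + Z)/(6 + Z)
(d + 26)*t(4) = (-7 + 26)*((2 + 4)/(6 + 4)) = 19*(6/10) = 19*((⅒)*6) = 19*(⅗) = 57/5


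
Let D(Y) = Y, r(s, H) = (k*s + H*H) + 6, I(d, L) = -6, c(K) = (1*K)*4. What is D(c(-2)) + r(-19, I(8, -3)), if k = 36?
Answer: -650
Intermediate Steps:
c(K) = 4*K (c(K) = K*4 = 4*K)
r(s, H) = 6 + H² + 36*s (r(s, H) = (36*s + H*H) + 6 = (36*s + H²) + 6 = (H² + 36*s) + 6 = 6 + H² + 36*s)
D(c(-2)) + r(-19, I(8, -3)) = 4*(-2) + (6 + (-6)² + 36*(-19)) = -8 + (6 + 36 - 684) = -8 - 642 = -650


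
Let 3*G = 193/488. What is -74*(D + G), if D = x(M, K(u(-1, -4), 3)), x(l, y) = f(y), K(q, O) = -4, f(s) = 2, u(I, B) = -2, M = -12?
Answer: -115477/732 ≈ -157.76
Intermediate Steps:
x(l, y) = 2
D = 2
G = 193/1464 (G = (193/488)/3 = (193*(1/488))/3 = (1/3)*(193/488) = 193/1464 ≈ 0.13183)
-74*(D + G) = -74*(2 + 193/1464) = -74*3121/1464 = -115477/732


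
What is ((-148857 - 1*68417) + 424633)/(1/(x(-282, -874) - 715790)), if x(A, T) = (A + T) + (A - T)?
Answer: -148542449086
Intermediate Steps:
x(A, T) = 2*A
((-148857 - 1*68417) + 424633)/(1/(x(-282, -874) - 715790)) = ((-148857 - 1*68417) + 424633)/(1/(2*(-282) - 715790)) = ((-148857 - 68417) + 424633)/(1/(-564 - 715790)) = (-217274 + 424633)/(1/(-716354)) = 207359/(-1/716354) = 207359*(-716354) = -148542449086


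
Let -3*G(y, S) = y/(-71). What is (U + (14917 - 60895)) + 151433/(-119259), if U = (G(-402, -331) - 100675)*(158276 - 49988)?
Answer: -92312700564776113/8467389 ≈ -1.0902e+10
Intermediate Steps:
G(y, S) = y/213 (G(y, S) = -y/(3*(-71)) = -y*(-1)/(3*71) = -(-1)*y/213 = y/213)
U = -774049012992/71 (U = ((1/213)*(-402) - 100675)*(158276 - 49988) = (-134/71 - 100675)*108288 = -7148059/71*108288 = -774049012992/71 ≈ -1.0902e+10)
(U + (14917 - 60895)) + 151433/(-119259) = (-774049012992/71 + (14917 - 60895)) + 151433/(-119259) = (-774049012992/71 - 45978) + 151433*(-1/119259) = -774052277430/71 - 151433/119259 = -92312700564776113/8467389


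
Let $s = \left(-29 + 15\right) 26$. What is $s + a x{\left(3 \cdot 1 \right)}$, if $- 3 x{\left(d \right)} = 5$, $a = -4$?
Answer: $- \frac{1072}{3} \approx -357.33$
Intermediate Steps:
$s = -364$ ($s = \left(-14\right) 26 = -364$)
$x{\left(d \right)} = - \frac{5}{3}$ ($x{\left(d \right)} = \left(- \frac{1}{3}\right) 5 = - \frac{5}{3}$)
$s + a x{\left(3 \cdot 1 \right)} = -364 - - \frac{20}{3} = -364 + \frac{20}{3} = - \frac{1072}{3}$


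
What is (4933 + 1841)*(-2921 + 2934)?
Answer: 88062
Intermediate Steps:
(4933 + 1841)*(-2921 + 2934) = 6774*13 = 88062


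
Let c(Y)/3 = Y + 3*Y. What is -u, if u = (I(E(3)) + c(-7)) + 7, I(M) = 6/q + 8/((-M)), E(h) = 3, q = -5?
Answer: 1213/15 ≈ 80.867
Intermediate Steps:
c(Y) = 12*Y (c(Y) = 3*(Y + 3*Y) = 3*(4*Y) = 12*Y)
I(M) = -6/5 - 8/M (I(M) = 6/(-5) + 8/((-M)) = 6*(-1/5) + 8*(-1/M) = -6/5 - 8/M)
u = -1213/15 (u = ((-6/5 - 8/3) + 12*(-7)) + 7 = ((-6/5 - 8*1/3) - 84) + 7 = ((-6/5 - 8/3) - 84) + 7 = (-58/15 - 84) + 7 = -1318/15 + 7 = -1213/15 ≈ -80.867)
-u = -1*(-1213/15) = 1213/15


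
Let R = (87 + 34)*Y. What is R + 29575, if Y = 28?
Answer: 32963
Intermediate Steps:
R = 3388 (R = (87 + 34)*28 = 121*28 = 3388)
R + 29575 = 3388 + 29575 = 32963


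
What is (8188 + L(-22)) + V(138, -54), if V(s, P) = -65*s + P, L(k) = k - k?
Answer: -836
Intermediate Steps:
L(k) = 0
V(s, P) = P - 65*s
(8188 + L(-22)) + V(138, -54) = (8188 + 0) + (-54 - 65*138) = 8188 + (-54 - 8970) = 8188 - 9024 = -836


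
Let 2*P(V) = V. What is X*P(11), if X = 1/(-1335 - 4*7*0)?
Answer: -11/2670 ≈ -0.0041199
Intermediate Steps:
P(V) = V/2
X = -1/1335 (X = 1/(-1335 - 28*0) = 1/(-1335 + 0) = 1/(-1335) = -1/1335 ≈ -0.00074906)
X*P(11) = -11/2670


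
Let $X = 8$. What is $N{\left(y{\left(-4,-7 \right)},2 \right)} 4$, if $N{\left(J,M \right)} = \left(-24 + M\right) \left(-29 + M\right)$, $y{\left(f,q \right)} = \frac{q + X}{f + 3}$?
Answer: $2376$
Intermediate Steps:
$y{\left(f,q \right)} = \frac{8 + q}{3 + f}$ ($y{\left(f,q \right)} = \frac{q + 8}{f + 3} = \frac{8 + q}{3 + f}$)
$N{\left(J,M \right)} = \left(-29 + M\right) \left(-24 + M\right)$
$N{\left(y{\left(-4,-7 \right)},2 \right)} 4 = \left(696 + 2^{2} - 106\right) 4 = \left(696 + 4 - 106\right) 4 = 594 \cdot 4 = 2376$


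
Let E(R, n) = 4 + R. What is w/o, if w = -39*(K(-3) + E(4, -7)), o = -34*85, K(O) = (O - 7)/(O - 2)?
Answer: 39/289 ≈ 0.13495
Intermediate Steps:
K(O) = (-7 + O)/(-2 + O)
o = -2890
w = -390 (w = -39*((-7 - 3)/(-2 - 3) + (4 + 4)) = -39*(-10/(-5) + 8) = -39*(-⅕*(-10) + 8) = -39*(2 + 8) = -39*10 = -390)
w/o = -390/(-2890) = -390*(-1/2890) = 39/289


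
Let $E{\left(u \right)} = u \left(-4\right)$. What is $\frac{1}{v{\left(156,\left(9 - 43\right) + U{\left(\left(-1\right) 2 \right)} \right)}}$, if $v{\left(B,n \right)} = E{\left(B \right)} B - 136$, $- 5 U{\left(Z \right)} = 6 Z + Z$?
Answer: $- \frac{1}{97480} \approx -1.0259 \cdot 10^{-5}$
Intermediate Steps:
$E{\left(u \right)} = - 4 u$
$U{\left(Z \right)} = - \frac{7 Z}{5}$ ($U{\left(Z \right)} = - \frac{6 Z + Z}{5} = - \frac{7 Z}{5}$)
$v{\left(B,n \right)} = -136 - 4 B^{2}$ ($v{\left(B,n \right)} = - 4 B B - 136 = - 4 B^{2} - 136 = -136 - 4 B^{2}$)
$\frac{1}{v{\left(156,\left(9 - 43\right) + U{\left(\left(-1\right) 2 \right)} \right)}} = \frac{1}{-136 - 4 \cdot 156^{2}} = \frac{1}{-136 - 97344} = \frac{1}{-97480} = - \frac{1}{97480}$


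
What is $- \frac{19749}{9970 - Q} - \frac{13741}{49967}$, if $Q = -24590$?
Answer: $- \frac{487229081}{575619840} \approx -0.84644$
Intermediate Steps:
$- \frac{19749}{9970 - Q} - \frac{13741}{49967} = - \frac{19749}{9970 - -24590} - \frac{13741}{49967} = - \frac{19749}{9970 + 24590} - \frac{13741}{49967} = - \frac{19749}{34560} - \frac{13741}{49967} = \left(-19749\right) \frac{1}{34560} - \frac{13741}{49967} = - \frac{6583}{11520} - \frac{13741}{49967} = - \frac{487229081}{575619840}$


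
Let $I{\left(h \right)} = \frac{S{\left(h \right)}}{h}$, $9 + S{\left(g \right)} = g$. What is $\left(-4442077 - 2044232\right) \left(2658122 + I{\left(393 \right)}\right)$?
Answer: $- \frac{2258624315619990}{131} \approx -1.7241 \cdot 10^{13}$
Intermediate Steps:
$S{\left(g \right)} = -9 + g$
$I{\left(h \right)} = \frac{-9 + h}{h}$
$\left(-4442077 - 2044232\right) \left(2658122 + I{\left(393 \right)}\right) = \left(-4442077 - 2044232\right) \left(2658122 + \frac{-9 + 393}{393}\right) = \left(-4442077 - 2044232\right) \left(2658122 + \frac{1}{393} \cdot 384\right) = - 6486309 \left(2658122 + \frac{128}{131}\right) = \left(-6486309\right) \frac{348214110}{131} = - \frac{2258624315619990}{131}$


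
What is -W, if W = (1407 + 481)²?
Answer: -3564544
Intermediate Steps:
W = 3564544 (W = 1888² = 3564544)
-W = -1*3564544 = -3564544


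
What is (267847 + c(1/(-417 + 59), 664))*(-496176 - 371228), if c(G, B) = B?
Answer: -232907515444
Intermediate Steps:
(267847 + c(1/(-417 + 59), 664))*(-496176 - 371228) = (267847 + 664)*(-496176 - 371228) = 268511*(-867404) = -232907515444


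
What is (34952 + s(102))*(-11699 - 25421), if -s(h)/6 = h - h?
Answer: -1297418240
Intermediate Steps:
s(h) = 0 (s(h) = -6*(h - h) = -6*0 = 0)
(34952 + s(102))*(-11699 - 25421) = (34952 + 0)*(-11699 - 25421) = 34952*(-37120) = -1297418240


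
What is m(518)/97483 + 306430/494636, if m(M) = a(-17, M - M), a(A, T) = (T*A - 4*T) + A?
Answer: 14931653439/24109300594 ≈ 0.61933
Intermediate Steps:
a(A, T) = A - 4*T + A*T (a(A, T) = (A*T - 4*T) + A = (-4*T + A*T) + A = A - 4*T + A*T)
m(M) = -17 (m(M) = -17 - 4*(M - M) - 17*(M - M) = -17 - 4*0 - 17*0 = -17 + 0 + 0 = -17)
m(518)/97483 + 306430/494636 = -17/97483 + 306430/494636 = -17*1/97483 + 306430*(1/494636) = -17/97483 + 153215/247318 = 14931653439/24109300594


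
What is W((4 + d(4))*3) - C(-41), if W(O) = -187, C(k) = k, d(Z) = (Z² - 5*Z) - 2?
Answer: -146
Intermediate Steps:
d(Z) = -2 + Z² - 5*Z
W((4 + d(4))*3) - C(-41) = -187 - 1*(-41) = -187 + 41 = -146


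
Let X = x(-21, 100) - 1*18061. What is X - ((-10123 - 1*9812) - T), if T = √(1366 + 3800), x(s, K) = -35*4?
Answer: 1734 + 3*√574 ≈ 1805.9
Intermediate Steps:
x(s, K) = -140
T = 3*√574 (T = √5166 = 3*√574 ≈ 71.875)
X = -18201 (X = -140 - 1*18061 = -140 - 18061 = -18201)
X - ((-10123 - 1*9812) - T) = -18201 - ((-10123 - 1*9812) - 3*√574) = -18201 - ((-10123 - 9812) - 3*√574) = -18201 - (-19935 - 3*√574) = -18201 + (19935 + 3*√574) = 1734 + 3*√574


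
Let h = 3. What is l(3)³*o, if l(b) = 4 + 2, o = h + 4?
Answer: 1512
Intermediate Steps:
o = 7 (o = 3 + 4 = 7)
l(b) = 6
l(3)³*o = 6³*7 = 216*7 = 1512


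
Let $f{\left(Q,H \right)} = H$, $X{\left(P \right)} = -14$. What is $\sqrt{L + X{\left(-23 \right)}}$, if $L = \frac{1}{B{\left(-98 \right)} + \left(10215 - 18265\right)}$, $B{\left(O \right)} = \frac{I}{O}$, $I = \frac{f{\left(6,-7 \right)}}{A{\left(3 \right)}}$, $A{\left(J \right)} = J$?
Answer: $\frac{2 i \sqrt{400091818343}}{338099} \approx 3.7417 i$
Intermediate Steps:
$I = - \frac{7}{3} \approx -2.3333$
$B{\left(O \right)} = - \frac{7}{3 O}$
$L = - \frac{42}{338099}$ ($L = \frac{1}{- \frac{7}{3 \left(-98\right)} + \left(10215 - 18265\right)} = \frac{1}{\left(- \frac{7}{3}\right) \left(- \frac{1}{98}\right) - 8050} = \frac{1}{\frac{1}{42} - 8050} = \frac{1}{- \frac{338099}{42}} = - \frac{42}{338099} \approx -0.00012422$)
$\sqrt{L + X{\left(-23 \right)}} = \sqrt{- \frac{42}{338099} - 14} = \sqrt{- \frac{4733428}{338099}} = \frac{2 i \sqrt{400091818343}}{338099}$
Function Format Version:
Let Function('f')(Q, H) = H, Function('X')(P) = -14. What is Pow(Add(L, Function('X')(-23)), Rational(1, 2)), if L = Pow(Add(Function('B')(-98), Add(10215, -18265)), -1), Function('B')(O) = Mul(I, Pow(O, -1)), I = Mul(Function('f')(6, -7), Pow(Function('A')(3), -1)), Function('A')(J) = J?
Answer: Mul(Rational(2, 338099), I, Pow(400091818343, Rational(1, 2))) ≈ Mul(3.7417, I)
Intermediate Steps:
I = Rational(-7, 3) (I = Mul(-7, Pow(3, -1)) = Mul(-7, Rational(1, 3)) = Rational(-7, 3) ≈ -2.3333)
Function('B')(O) = Mul(Rational(-7, 3), Pow(O, -1))
L = Rational(-42, 338099) (L = Pow(Add(Mul(Rational(-7, 3), Pow(-98, -1)), Add(10215, -18265)), -1) = Pow(Add(Mul(Rational(-7, 3), Rational(-1, 98)), -8050), -1) = Pow(Add(Rational(1, 42), -8050), -1) = Pow(Rational(-338099, 42), -1) = Rational(-42, 338099) ≈ -0.00012422)
Pow(Add(L, Function('X')(-23)), Rational(1, 2)) = Pow(Add(Rational(-42, 338099), -14), Rational(1, 2)) = Pow(Rational(-4733428, 338099), Rational(1, 2)) = Mul(Rational(2, 338099), I, Pow(400091818343, Rational(1, 2)))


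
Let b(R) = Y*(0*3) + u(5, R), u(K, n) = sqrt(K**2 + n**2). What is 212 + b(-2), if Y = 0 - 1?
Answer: 212 + sqrt(29) ≈ 217.39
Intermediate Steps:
Y = -1
b(R) = sqrt(25 + R**2) (b(R) = -0*3 + sqrt(5**2 + R**2) = -1*0 + sqrt(25 + R**2) = 0 + sqrt(25 + R**2) = sqrt(25 + R**2))
212 + b(-2) = 212 + sqrt(25 + (-2)**2) = 212 + sqrt(25 + 4) = 212 + sqrt(29)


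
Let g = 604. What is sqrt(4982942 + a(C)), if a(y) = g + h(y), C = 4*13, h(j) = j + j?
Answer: 5*sqrt(199346) ≈ 2232.4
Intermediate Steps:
h(j) = 2*j
C = 52
a(y) = 604 + 2*y
sqrt(4982942 + a(C)) = sqrt(4982942 + (604 + 2*52)) = sqrt(4982942 + (604 + 104)) = sqrt(4982942 + 708) = sqrt(4983650) = 5*sqrt(199346)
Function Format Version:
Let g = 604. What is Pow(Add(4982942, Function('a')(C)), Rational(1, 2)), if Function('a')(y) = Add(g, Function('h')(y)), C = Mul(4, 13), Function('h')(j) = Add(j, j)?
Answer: Mul(5, Pow(199346, Rational(1, 2))) ≈ 2232.4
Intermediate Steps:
Function('h')(j) = Mul(2, j)
C = 52
Function('a')(y) = Add(604, Mul(2, y))
Pow(Add(4982942, Function('a')(C)), Rational(1, 2)) = Pow(Add(4982942, Add(604, Mul(2, 52))), Rational(1, 2)) = Pow(Add(4982942, Add(604, 104)), Rational(1, 2)) = Pow(Add(4982942, 708), Rational(1, 2)) = Pow(4983650, Rational(1, 2)) = Mul(5, Pow(199346, Rational(1, 2)))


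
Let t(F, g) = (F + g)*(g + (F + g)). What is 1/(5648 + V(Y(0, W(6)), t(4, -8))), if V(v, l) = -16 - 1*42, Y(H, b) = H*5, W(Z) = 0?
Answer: 1/5590 ≈ 0.00017889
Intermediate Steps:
t(F, g) = (F + g)*(F + 2*g)
Y(H, b) = 5*H
V(v, l) = -58 (V(v, l) = -16 - 42 = -58)
1/(5648 + V(Y(0, W(6)), t(4, -8))) = 1/(5648 - 58) = 1/5590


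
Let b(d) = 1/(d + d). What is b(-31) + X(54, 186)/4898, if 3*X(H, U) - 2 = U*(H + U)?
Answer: 44405/14694 ≈ 3.0220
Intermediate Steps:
X(H, U) = 2/3 + U*(H + U)/3 (X(H, U) = 2/3 + (U*(H + U))/3 = 2/3 + U*(H + U)/3)
b(d) = 1/(2*d)
b(-31) + X(54, 186)/4898 = (1/2)/(-31) + (2/3 + (1/3)*186**2 + (1/3)*54*186)/4898 = (1/2)*(-1/31) + (2/3 + (1/3)*34596 + 3348)*(1/4898) = -1/62 + (2/3 + 11532 + 3348)*(1/4898) = -1/62 + (44642/3)*(1/4898) = -1/62 + 22321/7347 = 44405/14694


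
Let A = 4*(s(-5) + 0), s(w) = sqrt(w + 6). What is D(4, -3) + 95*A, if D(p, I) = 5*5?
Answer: 405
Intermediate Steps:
s(w) = sqrt(6 + w)
D(p, I) = 25
A = 4 (A = 4*(sqrt(6 - 5) + 0) = 4*(sqrt(1) + 0) = 4*(1 + 0) = 4*1 = 4)
D(4, -3) + 95*A = 25 + 95*4 = 25 + 380 = 405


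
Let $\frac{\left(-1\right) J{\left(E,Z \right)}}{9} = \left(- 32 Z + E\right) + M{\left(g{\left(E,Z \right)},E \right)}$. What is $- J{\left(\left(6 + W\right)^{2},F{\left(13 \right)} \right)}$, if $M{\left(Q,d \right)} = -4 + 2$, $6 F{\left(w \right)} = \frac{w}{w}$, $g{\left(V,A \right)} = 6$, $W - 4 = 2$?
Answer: $1230$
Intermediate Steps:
$W = 6$ ($W = 4 + 2 = 6$)
$F{\left(w \right)} = \frac{1}{6}$ ($F{\left(w \right)} = \frac{w \frac{1}{w}}{6} = \frac{1}{6} \cdot 1 = \frac{1}{6}$)
$M{\left(Q,d \right)} = -2$
$J{\left(E,Z \right)} = 18 - 9 E + 288 Z$ ($J{\left(E,Z \right)} = - 9 \left(\left(- 32 Z + E\right) - 2\right) = - 9 \left(\left(E - 32 Z\right) - 2\right) = - 9 \left(-2 + E - 32 Z\right) = 18 - 9 E + 288 Z$)
$- J{\left(\left(6 + W\right)^{2},F{\left(13 \right)} \right)} = - (18 - 9 \left(6 + 6\right)^{2} + 288 \cdot \frac{1}{6}) = - (18 - 9 \cdot 12^{2} + 48) = - (18 - 1296 + 48) = \left(-1\right) \left(-1230\right) = 1230$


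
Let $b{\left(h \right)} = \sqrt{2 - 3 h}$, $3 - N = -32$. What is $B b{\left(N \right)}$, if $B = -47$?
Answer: $- 47 i \sqrt{103} \approx - 477.0 i$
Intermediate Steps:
$N = 35$ ($N = 3 - -32 = 3 + 32 = 35$)
$B b{\left(N \right)} = - 47 \sqrt{2 - 105} = - 47 \sqrt{-103} = - 47 i \sqrt{103}$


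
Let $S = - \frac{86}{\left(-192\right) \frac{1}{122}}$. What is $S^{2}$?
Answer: $\frac{6880129}{2304} \approx 2986.2$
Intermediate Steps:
$S = \frac{2623}{48}$ ($S = - \frac{86}{\left(-192\right) \frac{1}{122}} = - \frac{86}{- \frac{96}{61}} = \left(-86\right) \left(- \frac{61}{96}\right) = \frac{2623}{48} \approx 54.646$)
$S^{2} = \left(\frac{2623}{48}\right)^{2} = \frac{6880129}{2304}$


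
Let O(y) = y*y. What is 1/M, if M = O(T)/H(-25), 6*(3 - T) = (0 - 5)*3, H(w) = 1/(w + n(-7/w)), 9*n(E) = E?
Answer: -450/339889 ≈ -0.0013240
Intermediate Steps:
n(E) = E/9
H(w) = 1/(w - 7/(9*w)) (H(w) = 1/(w + (-7/w)/9) = 1/(w - 7/(9*w)))
T = 11/2 (T = 3 - (0 - 5)*3/6 = 3 - (-5)*3/6 = 3 - ⅙*(-15) = 3 + 5/2 = 11/2 ≈ 5.5000)
O(y) = y²
M = -339889/450 (M = (11/2)²/((9*(-25)/(-7 + 9*(-25)²))) = 121/(4*((9*(-25)/(-7 + 9*625)))) = 121/(4*((9*(-25)/(-7 + 5625)))) = 121/(4*((9*(-25)/5618))) = 121/(4*((9*(-25)*(1/5618)))) = 121/(4*(-225/5618)) = (121/4)*(-5618/225) = -339889/450 ≈ -755.31)
1/M = 1/(-339889/450) = -450/339889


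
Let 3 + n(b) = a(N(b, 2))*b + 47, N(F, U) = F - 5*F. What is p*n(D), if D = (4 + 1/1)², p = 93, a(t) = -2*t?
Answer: 469092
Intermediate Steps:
N(F, U) = -4*F
D = 25 (D = (4 + 1)² = 5² = 25)
n(b) = 44 + 8*b² (n(b) = -3 + ((-(-8)*b)*b + 47) = -3 + ((8*b)*b + 47) = -3 + (8*b² + 47) = -3 + (47 + 8*b²) = 44 + 8*b²)
p*n(D) = 93*(44 + 8*25²) = 93*(44 + 8*625) = 93*(44 + 5000) = 93*5044 = 469092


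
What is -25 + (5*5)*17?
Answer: 400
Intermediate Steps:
-25 + (5*5)*17 = -25 + 25*17 = -25 + 425 = 400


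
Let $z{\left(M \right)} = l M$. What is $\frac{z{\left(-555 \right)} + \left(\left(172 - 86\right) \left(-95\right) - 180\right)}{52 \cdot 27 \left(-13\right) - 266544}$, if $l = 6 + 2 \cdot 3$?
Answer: $\frac{7505}{142398} \approx 0.052704$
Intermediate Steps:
$l = 12$ ($l = 6 + 6 = 12$)
$z{\left(M \right)} = 12 M$
$\frac{z{\left(-555 \right)} + \left(\left(172 - 86\right) \left(-95\right) - 180\right)}{52 \cdot 27 \left(-13\right) - 266544} = \frac{12 \left(-555\right) + \left(\left(172 - 86\right) \left(-95\right) - 180\right)}{52 \cdot 27 \left(-13\right) - 266544} = \frac{-6660 + \left(86 \left(-95\right) - 180\right)}{1404 \left(-13\right) - 266544} = \frac{-6660 - 8350}{-18252 - 266544} = \frac{-6660 - 8350}{-284796} = \left(-15010\right) \left(- \frac{1}{284796}\right) = \frac{7505}{142398}$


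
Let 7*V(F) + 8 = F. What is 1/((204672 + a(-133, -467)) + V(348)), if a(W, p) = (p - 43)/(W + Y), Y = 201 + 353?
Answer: 2947/603307954 ≈ 4.8847e-6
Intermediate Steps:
Y = 554
a(W, p) = (-43 + p)/(554 + W) (a(W, p) = (p - 43)/(W + 554) = (-43 + p)/(554 + W))
V(F) = -8/7 + F/7
1/((204672 + a(-133, -467)) + V(348)) = 1/((204672 + (-43 - 467)/(554 - 133)) + (-8/7 + (⅐)*348)) = 1/((204672 - 510/421) + (-8/7 + 348/7)) = 1/((204672 + (1/421)*(-510)) + 340/7) = 1/((204672 - 510/421) + 340/7) = 1/(86166402/421 + 340/7) = 1/(603307954/2947) = 2947/603307954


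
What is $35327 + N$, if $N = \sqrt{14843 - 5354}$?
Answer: $35327 + \sqrt{9489} \approx 35424.0$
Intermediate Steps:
$N = \sqrt{9489} \approx 97.411$
$35327 + N = 35327 + \sqrt{9489}$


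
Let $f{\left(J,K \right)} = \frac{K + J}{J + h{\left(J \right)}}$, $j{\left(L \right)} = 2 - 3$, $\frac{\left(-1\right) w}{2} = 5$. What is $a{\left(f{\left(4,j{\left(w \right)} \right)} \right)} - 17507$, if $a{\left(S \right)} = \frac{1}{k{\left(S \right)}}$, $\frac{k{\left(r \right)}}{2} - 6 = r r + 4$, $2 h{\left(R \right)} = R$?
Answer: $- \frac{717785}{41} \approx -17507.0$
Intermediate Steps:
$w = -10$ ($w = \left(-2\right) 5 = -10$)
$h{\left(R \right)} = \frac{R}{2}$
$j{\left(L \right)} = -1$ ($j{\left(L \right)} = 2 - 3 = -1$)
$k{\left(r \right)} = 20 + 2 r^{2}$ ($k{\left(r \right)} = 12 + 2 \left(r r + 4\right) = 12 + 2 \left(r^{2} + 4\right) = 12 + 2 \left(4 + r^{2}\right) = 12 + \left(8 + 2 r^{2}\right) = 20 + 2 r^{2}$)
$f{\left(J,K \right)} = \frac{2 \left(J + K\right)}{3 J}$ ($f{\left(J,K \right)} = \frac{K + J}{J + \frac{J}{2}} = \frac{J + K}{\frac{3}{2} J} = \left(J + K\right) \frac{2}{3 J} = \frac{2 \left(J + K\right)}{3 J}$)
$a{\left(S \right)} = \frac{1}{20 + 2 S^{2}}$
$a{\left(f{\left(4,j{\left(w \right)} \right)} \right)} - 17507 = \frac{1}{2 \left(10 + \left(\frac{2 \left(4 - 1\right)}{3 \cdot 4}\right)^{2}\right)} - 17507 = \frac{1}{2 \left(10 + \left(\frac{2}{3} \cdot \frac{1}{4} \cdot 3\right)^{2}\right)} - 17507 = \frac{1}{2 \left(10 + \left(\frac{1}{2}\right)^{2}\right)} - 17507 = \frac{1}{2 \left(10 + \frac{1}{4}\right)} - 17507 = \frac{1}{2 \cdot \frac{41}{4}} - 17507 = \frac{1}{2} \cdot \frac{4}{41} - 17507 = \frac{2}{41} - 17507 = - \frac{717785}{41}$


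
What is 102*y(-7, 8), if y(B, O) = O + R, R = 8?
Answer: 1632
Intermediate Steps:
y(B, O) = 8 + O (y(B, O) = O + 8 = 8 + O)
102*y(-7, 8) = 102*(8 + 8) = 102*16 = 1632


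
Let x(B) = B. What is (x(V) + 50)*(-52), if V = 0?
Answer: -2600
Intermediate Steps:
(x(V) + 50)*(-52) = (0 + 50)*(-52) = 50*(-52) = -2600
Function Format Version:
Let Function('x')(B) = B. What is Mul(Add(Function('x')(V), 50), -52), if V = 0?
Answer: -2600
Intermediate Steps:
Mul(Add(Function('x')(V), 50), -52) = Mul(Add(0, 50), -52) = Mul(50, -52) = -2600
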